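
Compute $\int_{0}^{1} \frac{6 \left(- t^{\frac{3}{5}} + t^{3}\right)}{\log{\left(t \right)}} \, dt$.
$\log{\left(\frac{15625}{64} \right)}$

Replace the exponent $3$ by a parameter $a$: let $I(a) = \int_{0}^{1} \frac{6 \left(- t^{\frac{3}{5}} + t^{a}\right)}{\log{\left(t \right)}} \, dt$.

Since $\dfrac{\partial}{\partial a}\,t^{a} = t^{a} \ln t$, the $\ln t$ in the denominator cancels and
$$\frac{dI}{da} = \int_{0}^{1} 6 t^{a} \, dt = 6 \left[\frac{t^{a+1}}{a+1}\right]_0^1 = \frac{6}{a + 1}.$$

Integrating with respect to $a$ gives $I(a) = \log{\left(\frac{15625 \left(a + 1\right)^{6}}{262144} \right)} + C$.

At $a = \frac{3}{5}$ the integrand is identically $0$, so $I(\frac{3}{5}) = 0$. The closed form gives $0$, hence $C = 0$.

Setting $a = 3$:
$$I = \log{\left(\frac{15625}{64} \right)}.$$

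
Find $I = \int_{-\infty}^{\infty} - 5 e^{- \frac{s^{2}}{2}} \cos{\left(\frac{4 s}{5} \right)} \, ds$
$- \frac{5 \sqrt{2} \sqrt{\pi}}{e^{\frac{8}{25}}}$

Let $b$ denote the cosine frequency and define $I(b) = \int_{-\infty}^{\infty} - 5 e^{- \frac{s^{2}}{2}} \cos{\left(b s \right)} \, ds$.

Differentiating under the integral sign,
$$I'(b) = \int_{-\infty}^{\infty} 5 s e^{- \frac{s^{2}}{2}} \sin{\left(b s \right)} \, ds.$$

Integrate $\int_{-\infty}^{\infty} s \sin(b s)\, e^{- \frac{s^{2}}{2}}\, ds$ by parts with $u = \sin(b s)$ and $dv = s\, e^{- \frac{s^{2}}{2}}\, ds$, giving $v = - e^{- \frac{s^{2}}{2}}$. The boundary term vanishes and
$$\int_{-\infty}^{\infty} s \sin(b s)\, e^{- \frac{s^{2}}{2}}\, ds = b \int_{-\infty}^{\infty} \cos(b s)\, e^{- \frac{s^{2}}{2}}\, ds,$$
so $I'(b) = - b\, I(b)$.

This is a separable first-order ODE; solving with the initial condition $I(0) = \int_{-\infty}^{\infty} - 5 e^{- \frac{s^{2}}{2}}\,ds = - 5 \sqrt{2} \sqrt{\pi}$ gives
$$I(b) = - 5 \sqrt{2} \sqrt{\pi} e^{- \frac{b^{2}}{2}}.$$

Setting $b = \frac{4}{5}$:
$$I = - \frac{5 \sqrt{2} \sqrt{\pi}}{e^{\frac{8}{25}}}.$$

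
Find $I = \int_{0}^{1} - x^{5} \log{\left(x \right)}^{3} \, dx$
$\frac{1}{216}$

Begin with the known integral
$$J(a) = \int_{0}^{1} - x^{a} \, dx = - \frac{1}{a + 1}.$$

Differentiating under the integral sign brings down a factor of $\ln x$:
$$\frac{dJ}{da} = \int_{0}^{1} - x^{a} \log{\left(x \right)} \, dx = \frac{1}{\left(a + 1\right)^{2}}.$$

Repeating $3$ times in total — each differentiation brings down another $\ln x$ — gives
$$\frac{d^{3}J}{da^{3}} = \int_{0}^{1} - x^{a} \log{\left(x \right)}^{3} \, dx = \frac{6}{\left(a + 1\right)^{4}},$$
and the integrand here is exactly the target integrand, so $I = \frac{6}{\left(a + 1\right)^{4}}$.

Setting $a = 5$:
$$I = \frac{1}{216}.$$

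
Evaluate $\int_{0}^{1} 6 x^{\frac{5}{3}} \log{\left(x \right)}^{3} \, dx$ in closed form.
$- \frac{729}{1024}$

Start from the elementary integral
$$J(a) = \int_{0}^{1} 6 x^{a} \, dx = \frac{6}{a + 1}.$$

Differentiating under the integral sign brings down a factor of $\ln x$:
$$\frac{dJ}{da} = \int_{0}^{1} 6 x^{a} \log{\left(x \right)} \, dx = - \frac{6}{\left(a + 1\right)^{2}}.$$

Repeating $3$ times in total — each differentiation brings down another $\ln x$ — gives
$$\frac{d^{3}J}{da^{3}} = \int_{0}^{1} 6 x^{a} \log{\left(x \right)}^{3} \, dx = - \frac{36}{\left(a + 1\right)^{4}},$$
and the integrand here is exactly the target integrand, so $I = - \frac{36}{\left(a + 1\right)^{4}}$.

Setting $a = \frac{5}{3}$:
$$I = - \frac{729}{1024}.$$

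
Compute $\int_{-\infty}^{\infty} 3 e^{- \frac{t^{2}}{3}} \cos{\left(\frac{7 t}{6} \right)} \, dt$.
$\frac{3 \sqrt{3} \sqrt{\pi}}{e^{\frac{49}{48}}}$

Define $I(b) = \int_{-\infty}^{\infty} 3 e^{- \frac{t^{2}}{3}} \cos{\left(b t \right)} \, dt$.

Differentiating under the integral sign,
$$I'(b) = \int_{-\infty}^{\infty} - 3 t e^{- \frac{t^{2}}{3}} \sin{\left(b t \right)} \, dt.$$

Integrate $\int_{-\infty}^{\infty} t \sin(b t)\, e^{- \frac{t^{2}}{3}}\, dt$ by parts with $u = \sin(b t)$ and $dv = t\, e^{- \frac{t^{2}}{3}}\, dt$, giving $v = - \frac{3 e^{- \frac{t^{2}}{3}}}{2}$. The boundary term vanishes and
$$\int_{-\infty}^{\infty} t \sin(b t)\, e^{- \frac{t^{2}}{3}}\, dt = \frac{3 b}{2} \int_{-\infty}^{\infty} \cos(b t)\, e^{- \frac{t^{2}}{3}}\, dt,$$
so $I'(b) = - \frac{3 b}{2}\, I(b)$.

This is a separable first-order ODE; solving with the initial condition $I(0) = \int_{-\infty}^{\infty} 3 e^{- \frac{t^{2}}{3}}\,dt = 3 \sqrt{3} \sqrt{\pi}$ gives
$$I(b) = 3 \sqrt{3} \sqrt{\pi} e^{- \frac{3 b^{2}}{4}}.$$

Setting $b = \frac{7}{6}$:
$$I = \frac{3 \sqrt{3} \sqrt{\pi}}{e^{\frac{49}{48}}}.$$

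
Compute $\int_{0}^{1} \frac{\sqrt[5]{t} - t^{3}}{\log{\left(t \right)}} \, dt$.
$\log{\left(\frac{3}{10} \right)}$

Replace the exponent $\frac{1}{5}$ by a parameter $a$: let $I(a) = \int_{0}^{1} \frac{- t^{3} + t^{a}}{\log{\left(t \right)}} \, dt$.

Since $\dfrac{\partial}{\partial a}\,t^{a} = t^{a} \ln t$, the $\ln t$ in the denominator cancels and
$$\frac{dI}{da} = \int_{0}^{1} t^{a} \, dt = \left[\frac{t^{a+1}}{a+1}\right]_0^1 = \frac{1}{a + 1}.$$

Integrating with respect to $a$ gives $I(a) = \log{\left(\frac{a}{4} + \frac{1}{4} \right)} + C$.

At $a = 3$ the integrand is identically $0$, so $I(3) = 0$. The closed form gives $0$, hence $C = 0$.

Setting $a = \frac{1}{5}$:
$$I = \log{\left(\frac{3}{10} \right)}.$$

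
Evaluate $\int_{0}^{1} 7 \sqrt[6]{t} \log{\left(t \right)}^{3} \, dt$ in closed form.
$- \frac{7776}{343}$

Consider the simpler parametrised integral
$$J(a) = \int_{0}^{1} 7 t^{a} \, dt = \frac{7}{a + 1}.$$

Differentiating under the integral sign brings down a factor of $\ln t$:
$$\frac{dJ}{da} = \int_{0}^{1} 7 t^{a} \log{\left(t \right)} \, dt = - \frac{7}{\left(a + 1\right)^{2}}.$$

Repeating $3$ times in total — each differentiation brings down another $\ln t$ — gives
$$\frac{d^{3}J}{da^{3}} = \int_{0}^{1} 7 t^{a} \log{\left(t \right)}^{3} \, dt = - \frac{42}{\left(a + 1\right)^{4}},$$
and the integrand here is exactly the target integrand, so $I = - \frac{42}{\left(a + 1\right)^{4}}$.

Setting $a = \frac{1}{6}$:
$$I = - \frac{7776}{343}.$$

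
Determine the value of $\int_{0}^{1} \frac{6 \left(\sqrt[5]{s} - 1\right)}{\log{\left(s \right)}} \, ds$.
$\log{\left(\frac{46656}{15625} \right)}$

Consider the one-parameter family: let $I(a) = \int_{0}^{1} \frac{6 \left(s^{a} - 1\right)}{\log{\left(s \right)}} \, ds$.

Since $\dfrac{\partial}{\partial a}\,s^{a} = s^{a} \ln s$, the $\ln s$ in the denominator cancels and
$$\frac{dI}{da} = \int_{0}^{1} 6 s^{a} \, ds = 6 \left[\frac{s^{a+1}}{a+1}\right]_0^1 = \frac{6}{a + 1}.$$

Integrating with respect to $a$ gives $I(a) = 6 \log{\left(a + 1 \right)} + C$.

At $a = 0$ the integrand is identically $0$, so $I(0) = 0$. The closed form gives $0$, hence $C = 0$.

Setting $a = \frac{1}{5}$:
$$I = \log{\left(\frac{46656}{15625} \right)}.$$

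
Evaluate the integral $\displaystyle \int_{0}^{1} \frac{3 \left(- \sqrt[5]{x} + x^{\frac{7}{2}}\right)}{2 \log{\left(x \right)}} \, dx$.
$- 3 \log{\left(2 \right)} + \frac{3 \log{\left(15 \right)}}{2}$

Introduce a parameter $a$ in the exponent: let $I(a) = \int_{0}^{1} \frac{3 \left(x^{\frac{7}{2}} - x^{a}\right)}{2 \log{\left(x \right)}} \, dx$.

Since $\dfrac{\partial}{\partial a}\,x^{a} = x^{a} \ln x$, the $\ln x$ in the denominator cancels and
$$\frac{dI}{da} = \int_{0}^{1} - \frac{3}{2} x^{a} \, dx = - \frac{3}{2} \left[\frac{x^{a+1}}{a+1}\right]_0^1 = - \frac{3}{2 a + 2}.$$

Integrating with respect to $a$ gives $I(a) = - \log{\left(\frac{2 \sqrt{2} \left(a + 1\right)^{\frac{3}{2}}}{27} \right)} + C$.

At $a = \frac{7}{2}$ the integrand is identically $0$, so $I(\frac{7}{2}) = 0$. The closed form gives $0$, hence $C = 0$.

Setting $a = \frac{1}{5}$:
$$I = - 3 \log{\left(2 \right)} + \frac{3 \log{\left(15 \right)}}{2}.$$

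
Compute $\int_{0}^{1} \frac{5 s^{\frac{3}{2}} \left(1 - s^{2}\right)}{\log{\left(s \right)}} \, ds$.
$- \log{\left(\frac{59049}{3125} \right)}$

Introduce a parameter $a$ in the exponent: let $I(a) = \int_{0}^{1} \frac{5 \left(s^{\frac{3}{2}} - s^{a}\right)}{\log{\left(s \right)}} \, ds$.

Since $\dfrac{\partial}{\partial a}\,s^{a} = s^{a} \ln s$, the $\ln s$ in the denominator cancels and
$$\frac{dI}{da} = \int_{0}^{1} -5 s^{a} \, ds = -5 \left[\frac{s^{a+1}}{a+1}\right]_0^1 = - \frac{5}{a + 1}.$$

Integrating with respect to $a$ gives $I(a) = - \log{\left(\frac{32 \left(a + 1\right)^{5}}{3125} \right)} + C$.

At $a = \frac{3}{2}$ the integrand is identically $0$, so $I(\frac{3}{2}) = 0$. The closed form gives $0$, hence $C = 0$.

Setting $a = \frac{7}{2}$:
$$I = - \log{\left(\frac{59049}{3125} \right)}.$$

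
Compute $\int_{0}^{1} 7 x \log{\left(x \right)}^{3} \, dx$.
$- \frac{21}{8}$

Begin with the known integral
$$J(a) = \int_{0}^{1} 7 x^{a} \, dx = \frac{7}{a + 1}.$$

Differentiating under the integral sign brings down a factor of $\ln x$:
$$\frac{dJ}{da} = \int_{0}^{1} 7 x^{a} \log{\left(x \right)} \, dx = - \frac{7}{\left(a + 1\right)^{2}}.$$

Repeating $3$ times in total — each differentiation brings down another $\ln x$ — gives
$$\frac{d^{3}J}{da^{3}} = \int_{0}^{1} 7 x^{a} \log{\left(x \right)}^{3} \, dx = - \frac{42}{\left(a + 1\right)^{4}},$$
and the integrand here is exactly the target integrand, so $I = - \frac{42}{\left(a + 1\right)^{4}}$.

Setting $a = 1$:
$$I = - \frac{21}{8}.$$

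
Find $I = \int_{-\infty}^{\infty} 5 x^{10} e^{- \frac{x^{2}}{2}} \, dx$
$4725 \sqrt{2} \sqrt{\pi}$

Begin with the known integral
$$J(a) = \int_{-\infty}^{\infty} 5 e^{- a x^{2}} \, dx = \frac{5 \sqrt{\pi}}{\sqrt{a}}.$$

Differentiating under the integral sign brings down a factor of $(-x^2)$:
$$\frac{dJ}{da} = \int_{-\infty}^{\infty} - 5 x^{2} e^{- a x^{2}} \, dx = - \frac{5 \sqrt{\pi}}{2 a^{\frac{3}{2}}}.$$

Repeating $5$ times in total — each differentiation brings down another $(-x^2)$ — gives
$$\frac{d^{5}J}{da^{5}} = \int_{-\infty}^{\infty} - 5 x^{10} e^{- a x^{2}} \, dx = - \frac{4725 \sqrt{\pi}}{32 a^{\frac{11}{2}}},$$
and the integrand here is $(-1)^{5}$ times the target integrand, so $I = (-1)^{5}\,\frac{d^{5}J}{da^{5}} = \frac{4725 \sqrt{\pi}}{32 a^{\frac{11}{2}}}$.

Setting $a = \frac{1}{2}$:
$$I = 4725 \sqrt{2} \sqrt{\pi}.$$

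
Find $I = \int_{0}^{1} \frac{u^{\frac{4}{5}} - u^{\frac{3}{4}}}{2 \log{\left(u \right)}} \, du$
$- \frac{\log{\left(35 \right)}}{2} + \log{\left(6 \right)}$

Replace the exponent $\frac{4}{5}$ by a parameter $a$: let $I(a) = \int_{0}^{1} \frac{- u^{\frac{3}{4}} + u^{a}}{2 \log{\left(u \right)}} \, du$.

Since $\dfrac{\partial}{\partial a}\,u^{a} = u^{a} \ln u$, the $\ln u$ in the denominator cancels and
$$\frac{dI}{da} = \int_{0}^{1} \frac{1}{2} u^{a} \, du = \frac{1}{2} \left[\frac{u^{a+1}}{a+1}\right]_0^1 = \frac{1}{2 \left(a + 1\right)}.$$

Integrating with respect to $a$ gives $I(a) = \frac{\log{\left(a + 1 \right)}}{2} - \frac{\log{\left(7 \right)}}{2} + \log{\left(2 \right)} + C$.

At $a = \frac{3}{4}$ the integrand is identically $0$, so $I(\frac{3}{4}) = 0$. The closed form gives $0$, hence $C = 0$.

Setting $a = \frac{4}{5}$:
$$I = - \frac{\log{\left(35 \right)}}{2} + \log{\left(6 \right)}.$$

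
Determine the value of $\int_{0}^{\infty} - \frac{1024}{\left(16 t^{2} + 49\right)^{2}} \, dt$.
$- \frac{64 \pi}{343}$

Begin with the known result
$$J(a) = \int_{0}^{\infty} - \frac{4}{a^{2} + t^{2}} \, dt = - \frac{2 \pi}{a}.$$

Differentiating under the integral sign with respect to $a$,
$$\frac{dJ}{da} = \int_{0}^{\infty} \frac{8 a}{\left(a^{2} + t^{2}\right)^{2}} \, dt = \frac{2 \pi}{a^{2}},$$
so $\int_{0}^{\infty} - \frac{4}{\left(a^{2} + t^{2}\right)^{2}} \, dt = - \frac{\pi}{a^{3}}$.

Setting $a = \frac{7}{4}$:
$$I = - \frac{64 \pi}{343}.$$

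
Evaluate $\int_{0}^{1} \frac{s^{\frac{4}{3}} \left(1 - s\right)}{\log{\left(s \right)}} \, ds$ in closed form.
$\log{\left(\frac{7}{10} \right)}$

Introduce a parameter $a$ in the exponent: let $I(a) = \int_{0}^{1} \frac{- s^{\frac{7}{3}} + s^{a}}{\log{\left(s \right)}} \, ds$.

Since $\dfrac{\partial}{\partial a}\,s^{a} = s^{a} \ln s$, the $\ln s$ in the denominator cancels and
$$\frac{dI}{da} = \int_{0}^{1} s^{a} \, ds = \left[\frac{s^{a+1}}{a+1}\right]_0^1 = \frac{1}{a + 1}.$$

Integrating with respect to $a$ gives $I(a) = \log{\left(\frac{3 a}{10} + \frac{3}{10} \right)} + C$.

At $a = \frac{7}{3}$ the integrand is identically $0$, so $I(\frac{7}{3}) = 0$. The closed form gives $0$, hence $C = 0$.

Setting $a = \frac{4}{3}$:
$$I = \log{\left(\frac{7}{10} \right)}.$$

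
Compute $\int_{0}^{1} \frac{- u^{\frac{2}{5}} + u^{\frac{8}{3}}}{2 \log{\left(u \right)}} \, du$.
$\log{\left(\frac{\sqrt{1155}}{21} \right)}$

Introduce a parameter $a$ in the exponent: let $I(a) = \int_{0}^{1} \frac{u^{\frac{8}{3}} - u^{a}}{2 \log{\left(u \right)}} \, du$.

Since $\dfrac{\partial}{\partial a}\,u^{a} = u^{a} \ln u$, the $\ln u$ in the denominator cancels and
$$\frac{dI}{da} = \int_{0}^{1} - \frac{1}{2} u^{a} \, du = - \frac{1}{2} \left[\frac{u^{a+1}}{a+1}\right]_0^1 = - \frac{1}{2 a + 2}.$$

Integrating with respect to $a$ gives $I(a) = - \frac{\log{\left(a + 1 \right)}}{2} - \frac{\log{\left(3 \right)}}{2} + \frac{\log{\left(11 \right)}}{2} + C$.

At $a = \frac{8}{3}$ the integrand is identically $0$, so $I(\frac{8}{3}) = 0$. The closed form gives $0$, hence $C = 0$.

Setting $a = \frac{2}{5}$:
$$I = \log{\left(\frac{\sqrt{1155}}{21} \right)}.$$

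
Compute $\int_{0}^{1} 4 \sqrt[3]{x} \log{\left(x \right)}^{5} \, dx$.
$- \frac{10935}{128}$

Start from the elementary integral
$$J(a) = \int_{0}^{1} 4 x^{a} \, dx = \frac{4}{a + 1}.$$

Differentiating under the integral sign brings down a factor of $\ln x$:
$$\frac{dJ}{da} = \int_{0}^{1} 4 x^{a} \log{\left(x \right)} \, dx = - \frac{4}{\left(a + 1\right)^{2}}.$$

Repeating $5$ times in total — each differentiation brings down another $\ln x$ — gives
$$\frac{d^{5}J}{da^{5}} = \int_{0}^{1} 4 x^{a} \log{\left(x \right)}^{5} \, dx = - \frac{480}{\left(a + 1\right)^{6}},$$
and the integrand here is exactly the target integrand, so $I = - \frac{480}{\left(a + 1\right)^{6}}$.

Setting $a = \frac{1}{3}$:
$$I = - \frac{10935}{128}.$$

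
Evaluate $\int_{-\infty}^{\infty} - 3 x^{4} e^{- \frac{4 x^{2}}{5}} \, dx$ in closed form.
$- \frac{225 \sqrt{5} \sqrt{\pi}}{128}$

Start from the elementary integral
$$J(a) = \int_{-\infty}^{\infty} - 3 e^{- a x^{2}} \, dx = - \frac{3 \sqrt{\pi}}{\sqrt{a}}.$$

Differentiating under the integral sign brings down a factor of $(-x^2)$:
$$\frac{dJ}{da} = \int_{-\infty}^{\infty} 3 x^{2} e^{- a x^{2}} \, dx = \frac{3 \sqrt{\pi}}{2 a^{\frac{3}{2}}}.$$

Repeating twice in total — each differentiation brings down another $(-x^2)$ — gives
$$\frac{d^{2}J}{da^{2}} = \int_{-\infty}^{\infty} - 3 x^{4} e^{- a x^{2}} \, dx = - \frac{9 \sqrt{\pi}}{4 a^{\frac{5}{2}}},$$
and the integrand here is exactly the target integrand, so $I = - \frac{9 \sqrt{\pi}}{4 a^{\frac{5}{2}}}$.

Setting $a = \frac{4}{5}$:
$$I = - \frac{225 \sqrt{5} \sqrt{\pi}}{128}.$$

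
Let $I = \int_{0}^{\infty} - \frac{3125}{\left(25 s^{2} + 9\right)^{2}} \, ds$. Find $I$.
$- \frac{625 \pi}{108}$

Begin with the known result
$$J(a) = \int_{0}^{\infty} - \frac{5}{a^{2} + s^{2}} \, ds = - \frac{5 \pi}{2 a}.$$

Differentiating under the integral sign with respect to $a$,
$$\frac{dJ}{da} = \int_{0}^{\infty} \frac{10 a}{\left(a^{2} + s^{2}\right)^{2}} \, ds = \frac{5 \pi}{2 a^{2}},$$
so $\int_{0}^{\infty} - \frac{5}{\left(a^{2} + s^{2}\right)^{2}} \, ds = - \frac{5 \pi}{4 a^{3}}$.

Setting $a = \frac{3}{5}$:
$$I = - \frac{625 \pi}{108}.$$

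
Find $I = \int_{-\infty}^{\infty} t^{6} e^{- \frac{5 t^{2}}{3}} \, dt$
$\frac{81 \sqrt{15} \sqrt{\pi}}{1000}$

Begin with the known integral
$$J(a) = \int_{-\infty}^{\infty} e^{- a t^{2}} \, dt = \frac{\sqrt{\pi}}{\sqrt{a}}.$$

Differentiating under the integral sign brings down a factor of $(-t^2)$:
$$\frac{dJ}{da} = \int_{-\infty}^{\infty} - t^{2} e^{- a t^{2}} \, dt = - \frac{\sqrt{\pi}}{2 a^{\frac{3}{2}}}.$$

Repeating $3$ times in total — each differentiation brings down another $(-t^2)$ — gives
$$\frac{d^{3}J}{da^{3}} = \int_{-\infty}^{\infty} - t^{6} e^{- a t^{2}} \, dt = - \frac{15 \sqrt{\pi}}{8 a^{\frac{7}{2}}},$$
and the integrand here is $(-1)^{3}$ times the target integrand, so $I = (-1)^{3}\,\frac{d^{3}J}{da^{3}} = \frac{15 \sqrt{\pi}}{8 a^{\frac{7}{2}}}$.

Setting $a = \frac{5}{3}$:
$$I = \frac{81 \sqrt{15} \sqrt{\pi}}{1000}.$$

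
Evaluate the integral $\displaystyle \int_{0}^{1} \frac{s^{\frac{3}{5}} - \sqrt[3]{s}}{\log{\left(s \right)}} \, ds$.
$- \log{\left(5 \right)} + \log{\left(6 \right)}$

Replace the exponent $\frac{1}{3}$ by a parameter $a$: let $I(a) = \int_{0}^{1} \frac{s^{\frac{3}{5}} - s^{a}}{\log{\left(s \right)}} \, ds$.

Since $\dfrac{\partial}{\partial a}\,s^{a} = s^{a} \ln s$, the $\ln s$ in the denominator cancels and
$$\frac{dI}{da} = \int_{0}^{1} -1 s^{a} \, ds = -1 \left[\frac{s^{a+1}}{a+1}\right]_0^1 = - \frac{1}{a + 1}.$$

Integrating with respect to $a$ gives $I(a) = - \log{\left(\frac{5 a}{8} + \frac{5}{8} \right)} + C$.

At $a = \frac{3}{5}$ the integrand is identically $0$, so $I(\frac{3}{5}) = 0$. The closed form gives $0$, hence $C = 0$.

Setting $a = \frac{1}{3}$:
$$I = - \log{\left(5 \right)} + \log{\left(6 \right)}.$$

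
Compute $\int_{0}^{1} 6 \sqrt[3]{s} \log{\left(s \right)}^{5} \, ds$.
$- \frac{32805}{256}$

Consider the simpler parametrised integral
$$J(a) = \int_{0}^{1} 6 s^{a} \, ds = \frac{6}{a + 1}.$$

Differentiating under the integral sign brings down a factor of $\ln s$:
$$\frac{dJ}{da} = \int_{0}^{1} 6 s^{a} \log{\left(s \right)} \, ds = - \frac{6}{\left(a + 1\right)^{2}}.$$

Repeating $5$ times in total — each differentiation brings down another $\ln s$ — gives
$$\frac{d^{5}J}{da^{5}} = \int_{0}^{1} 6 s^{a} \log{\left(s \right)}^{5} \, ds = - \frac{720}{\left(a + 1\right)^{6}},$$
and the integrand here is exactly the target integrand, so $I = - \frac{720}{\left(a + 1\right)^{6}}$.

Setting $a = \frac{1}{3}$:
$$I = - \frac{32805}{256}.$$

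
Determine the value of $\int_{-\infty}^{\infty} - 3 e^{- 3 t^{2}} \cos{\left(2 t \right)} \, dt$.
$- \frac{\sqrt{3} \sqrt{\pi}}{e^{\frac{1}{3}}}$

Let $b$ denote the cosine frequency and define $I(b) = \int_{-\infty}^{\infty} - 3 e^{- 3 t^{2}} \cos{\left(b t \right)} \, dt$.

Differentiating under the integral sign,
$$I'(b) = \int_{-\infty}^{\infty} 3 t e^{- 3 t^{2}} \sin{\left(b t \right)} \, dt.$$

Integrate $\int_{-\infty}^{\infty} t \sin(b t)\, e^{- 3 t^{2}}\, dt$ by parts with $u = \sin(b t)$ and $dv = t\, e^{- 3 t^{2}}\, dt$, giving $v = - \frac{e^{- 3 t^{2}}}{6}$. The boundary term vanishes and
$$\int_{-\infty}^{\infty} t \sin(b t)\, e^{- 3 t^{2}}\, dt = \frac{b}{6} \int_{-\infty}^{\infty} \cos(b t)\, e^{- 3 t^{2}}\, dt,$$
so $I'(b) = - \frac{b}{6}\, I(b)$.

This is a separable first-order ODE; solving with the initial condition $I(0) = \int_{-\infty}^{\infty} - 3 e^{- 3 t^{2}}\,dt = - \sqrt{3} \sqrt{\pi}$ gives
$$I(b) = - \sqrt{3} \sqrt{\pi} e^{- \frac{b^{2}}{12}}.$$

Setting $b = 2$:
$$I = - \frac{\sqrt{3} \sqrt{\pi}}{e^{\frac{1}{3}}}.$$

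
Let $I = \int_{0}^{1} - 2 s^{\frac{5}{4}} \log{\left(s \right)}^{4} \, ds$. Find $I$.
$- \frac{16384}{19683}$

Consider the simpler parametrised integral
$$J(a) = \int_{0}^{1} - 2 s^{a} \, ds = - \frac{2}{a + 1}.$$

Differentiating under the integral sign brings down a factor of $\ln s$:
$$\frac{dJ}{da} = \int_{0}^{1} - 2 s^{a} \log{\left(s \right)} \, ds = \frac{2}{\left(a + 1\right)^{2}}.$$

Repeating $4$ times in total — each differentiation brings down another $\ln s$ — gives
$$\frac{d^{4}J}{da^{4}} = \int_{0}^{1} - 2 s^{a} \log{\left(s \right)}^{4} \, ds = - \frac{48}{\left(a + 1\right)^{5}},$$
and the integrand here is exactly the target integrand, so $I = - \frac{48}{\left(a + 1\right)^{5}}$.

Setting $a = \frac{5}{4}$:
$$I = - \frac{16384}{19683}.$$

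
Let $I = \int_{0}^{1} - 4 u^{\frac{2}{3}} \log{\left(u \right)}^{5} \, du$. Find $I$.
$\frac{69984}{3125}$

Begin with the known integral
$$J(a) = \int_{0}^{1} - 4 u^{a} \, du = - \frac{4}{a + 1}.$$

Differentiating under the integral sign brings down a factor of $\ln u$:
$$\frac{dJ}{da} = \int_{0}^{1} - 4 u^{a} \log{\left(u \right)} \, du = \frac{4}{\left(a + 1\right)^{2}}.$$

Repeating $5$ times in total — each differentiation brings down another $\ln u$ — gives
$$\frac{d^{5}J}{da^{5}} = \int_{0}^{1} - 4 u^{a} \log{\left(u \right)}^{5} \, du = \frac{480}{\left(a + 1\right)^{6}},$$
and the integrand here is exactly the target integrand, so $I = \frac{480}{\left(a + 1\right)^{6}}$.

Setting $a = \frac{2}{3}$:
$$I = \frac{69984}{3125}.$$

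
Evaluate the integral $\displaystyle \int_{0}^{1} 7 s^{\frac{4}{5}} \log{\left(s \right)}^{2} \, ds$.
$\frac{1750}{729}$

Consider the simpler parametrised integral
$$J(a) = \int_{0}^{1} 7 s^{a} \, ds = \frac{7}{a + 1}.$$

Differentiating under the integral sign brings down a factor of $\ln s$:
$$\frac{dJ}{da} = \int_{0}^{1} 7 s^{a} \log{\left(s \right)} \, ds = - \frac{7}{\left(a + 1\right)^{2}}.$$

Repeating twice in total — each differentiation brings down another $\ln s$ — gives
$$\frac{d^{2}J}{da^{2}} = \int_{0}^{1} 7 s^{a} \log{\left(s \right)}^{2} \, ds = \frac{14}{\left(a + 1\right)^{3}},$$
and the integrand here is exactly the target integrand, so $I = \frac{14}{\left(a + 1\right)^{3}}$.

Setting $a = \frac{4}{5}$:
$$I = \frac{1750}{729}.$$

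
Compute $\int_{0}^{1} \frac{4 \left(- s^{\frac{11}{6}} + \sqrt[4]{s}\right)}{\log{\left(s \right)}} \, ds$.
$\log{\left(\frac{50625}{1336336} \right)}$

Consider the one-parameter family: let $I(a) = \int_{0}^{1} \frac{4 \left(- s^{\frac{11}{6}} + s^{a}\right)}{\log{\left(s \right)}} \, ds$.

Since $\dfrac{\partial}{\partial a}\,s^{a} = s^{a} \ln s$, the $\ln s$ in the denominator cancels and
$$\frac{dI}{da} = \int_{0}^{1} 4 s^{a} \, ds = 4 \left[\frac{s^{a+1}}{a+1}\right]_0^1 = \frac{4}{a + 1}.$$

Integrating with respect to $a$ gives $I(a) = \log{\left(\frac{1296 \left(a + 1\right)^{4}}{83521} \right)} + C$.

At $a = \frac{11}{6}$ the integrand is identically $0$, so $I(\frac{11}{6}) = 0$. The closed form gives $0$, hence $C = 0$.

Setting $a = \frac{1}{4}$:
$$I = \log{\left(\frac{50625}{1336336} \right)}.$$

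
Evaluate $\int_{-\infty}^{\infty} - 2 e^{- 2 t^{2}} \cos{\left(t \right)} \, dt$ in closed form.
$- \frac{\sqrt{2} \sqrt{\pi}}{e^{\frac{1}{8}}}$

Define $I(b) = \int_{-\infty}^{\infty} - 2 e^{- 2 t^{2}} \cos{\left(b t \right)} \, dt$.

Differentiating under the integral sign,
$$I'(b) = \int_{-\infty}^{\infty} 2 t e^{- 2 t^{2}} \sin{\left(b t \right)} \, dt.$$

Integrate $\int_{-\infty}^{\infty} t \sin(b t)\, e^{- 2 t^{2}}\, dt$ by parts with $u = \sin(b t)$ and $dv = t\, e^{- 2 t^{2}}\, dt$, giving $v = - \frac{e^{- 2 t^{2}}}{4}$. The boundary term vanishes and
$$\int_{-\infty}^{\infty} t \sin(b t)\, e^{- 2 t^{2}}\, dt = \frac{b}{4} \int_{-\infty}^{\infty} \cos(b t)\, e^{- 2 t^{2}}\, dt,$$
so $I'(b) = - \frac{b}{4}\, I(b)$.

This is a separable first-order ODE; solving with the initial condition $I(0) = \int_{-\infty}^{\infty} - 2 e^{- 2 t^{2}}\,dt = - \sqrt{2} \sqrt{\pi}$ gives
$$I(b) = - \sqrt{2} \sqrt{\pi} e^{- \frac{b^{2}}{8}}.$$

Setting $b = 1$:
$$I = - \frac{\sqrt{2} \sqrt{\pi}}{e^{\frac{1}{8}}}.$$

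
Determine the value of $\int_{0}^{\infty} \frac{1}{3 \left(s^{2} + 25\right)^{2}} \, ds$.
$\frac{\pi}{1500}$

Start from the standard arctangent integral
$$J(a) = \int_{0}^{\infty} \frac{1}{3 \left(a^{2} + s^{2}\right)} \, ds = \frac{\pi}{6 a}.$$

Differentiating under the integral sign with respect to $a$,
$$\frac{dJ}{da} = \int_{0}^{\infty} - \frac{2 a}{3 \left(a^{2} + s^{2}\right)^{2}} \, ds = - \frac{\pi}{6 a^{2}},$$
so $\int_{0}^{\infty} \frac{1}{3 \left(a^{2} + s^{2}\right)^{2}} \, ds = \frac{\pi}{12 a^{3}}$.

Setting $a = 5$:
$$I = \frac{\pi}{1500}.$$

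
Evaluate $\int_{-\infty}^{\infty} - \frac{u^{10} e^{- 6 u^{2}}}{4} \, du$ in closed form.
$- \frac{35 \sqrt{6} \sqrt{\pi}}{221184}$

Consider the simpler parametrised integral
$$J(a) = \int_{-\infty}^{\infty} - \frac{e^{- a u^{2}}}{4} \, du = - \frac{\sqrt{\pi}}{4 \sqrt{a}}.$$

Differentiating under the integral sign brings down a factor of $(-u^2)$:
$$\frac{dJ}{da} = \int_{-\infty}^{\infty} \frac{u^{2} e^{- a u^{2}}}{4} \, du = \frac{\sqrt{\pi}}{8 a^{\frac{3}{2}}}.$$

Repeating $5$ times in total — each differentiation brings down another $(-u^2)$ — gives
$$\frac{d^{5}J}{da^{5}} = \int_{-\infty}^{\infty} \frac{u^{10} e^{- a u^{2}}}{4} \, du = \frac{945 \sqrt{\pi}}{128 a^{\frac{11}{2}}},$$
and the integrand here is $(-1)^{5}$ times the target integrand, so $I = (-1)^{5}\,\frac{d^{5}J}{da^{5}} = - \frac{945 \sqrt{\pi}}{128 a^{\frac{11}{2}}}$.

Setting $a = 6$:
$$I = - \frac{35 \sqrt{6} \sqrt{\pi}}{221184}.$$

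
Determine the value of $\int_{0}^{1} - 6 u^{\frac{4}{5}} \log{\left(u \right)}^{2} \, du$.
$- \frac{500}{243}$

Consider the simpler parametrised integral
$$J(a) = \int_{0}^{1} - 6 u^{a} \, du = - \frac{6}{a + 1}.$$

Differentiating under the integral sign brings down a factor of $\ln u$:
$$\frac{dJ}{da} = \int_{0}^{1} - 6 u^{a} \log{\left(u \right)} \, du = \frac{6}{\left(a + 1\right)^{2}}.$$

Repeating twice in total — each differentiation brings down another $\ln u$ — gives
$$\frac{d^{2}J}{da^{2}} = \int_{0}^{1} - 6 u^{a} \log{\left(u \right)}^{2} \, du = - \frac{12}{\left(a + 1\right)^{3}},$$
and the integrand here is exactly the target integrand, so $I = - \frac{12}{\left(a + 1\right)^{3}}$.

Setting $a = \frac{4}{5}$:
$$I = - \frac{500}{243}.$$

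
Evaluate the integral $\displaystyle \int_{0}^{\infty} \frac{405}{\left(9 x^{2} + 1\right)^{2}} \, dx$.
$\frac{135 \pi}{4}$

Start from the standard arctangent integral
$$J(a) = \int_{0}^{\infty} \frac{5}{a^{2} + x^{2}} \, dx = \frac{5 \pi}{2 a}.$$

Differentiating under the integral sign with respect to $a$,
$$\frac{dJ}{da} = \int_{0}^{\infty} - \frac{10 a}{\left(a^{2} + x^{2}\right)^{2}} \, dx = - \frac{5 \pi}{2 a^{2}},$$
so $\int_{0}^{\infty} \frac{5}{\left(a^{2} + x^{2}\right)^{2}} \, dx = \frac{5 \pi}{4 a^{3}}$.

Setting $a = \frac{1}{3}$:
$$I = \frac{135 \pi}{4}.$$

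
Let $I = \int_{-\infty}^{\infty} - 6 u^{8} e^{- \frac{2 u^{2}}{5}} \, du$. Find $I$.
$- \frac{196875 \sqrt{10} \sqrt{\pi}}{256}$

Start from the elementary integral
$$J(a) = \int_{-\infty}^{\infty} - 6 e^{- a u^{2}} \, du = - \frac{6 \sqrt{\pi}}{\sqrt{a}}.$$

Differentiating under the integral sign brings down a factor of $(-u^2)$:
$$\frac{dJ}{da} = \int_{-\infty}^{\infty} 6 u^{2} e^{- a u^{2}} \, du = \frac{3 \sqrt{\pi}}{a^{\frac{3}{2}}}.$$

Repeating $4$ times in total — each differentiation brings down another $(-u^2)$ — gives
$$\frac{d^{4}J}{da^{4}} = \int_{-\infty}^{\infty} - 6 u^{8} e^{- a u^{2}} \, du = - \frac{315 \sqrt{\pi}}{8 a^{\frac{9}{2}}},$$
and the integrand here is exactly the target integrand, so $I = - \frac{315 \sqrt{\pi}}{8 a^{\frac{9}{2}}}$.

Setting $a = \frac{2}{5}$:
$$I = - \frac{196875 \sqrt{10} \sqrt{\pi}}{256}.$$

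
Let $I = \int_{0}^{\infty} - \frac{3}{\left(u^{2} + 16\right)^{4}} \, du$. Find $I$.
$- \frac{15 \pi}{524288}$

Recall the elementary integral
$$J(a) = \int_{0}^{\infty} - \frac{3}{a^{2} + u^{2}} \, du = - \frac{3 \pi}{2 a}.$$

Differentiating under the integral sign with respect to $a$,
$$\frac{dJ}{da} = \int_{0}^{\infty} \frac{6 a}{\left(a^{2} + u^{2}\right)^{2}} \, du = \frac{3 \pi}{2 a^{2}},$$
so $\int_{0}^{\infty} - \frac{3}{\left(a^{2} + u^{2}\right)^{2}} \, du = - \frac{3 \pi}{4 a^{3}}$.

Repeating — each differentiation of $1/(u^2+a^2)^j$ produces $-2ja/(u^2+a^2)^{j+1}$ — and dividing through by $-2ja$ at each step yields, after $3$ differentiations in total,
$$\int_{0}^{\infty} - \frac{3}{\left(a^{2} + u^{2}\right)^{4}} \, du = - \frac{15 \pi}{32 a^{7}}.$$

Setting $a = 4$:
$$I = - \frac{15 \pi}{524288}.$$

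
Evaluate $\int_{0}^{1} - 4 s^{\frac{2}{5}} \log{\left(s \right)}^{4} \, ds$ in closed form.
$- \frac{300000}{16807}$

Start from the elementary integral
$$J(a) = \int_{0}^{1} - 4 s^{a} \, ds = - \frac{4}{a + 1}.$$

Differentiating under the integral sign brings down a factor of $\ln s$:
$$\frac{dJ}{da} = \int_{0}^{1} - 4 s^{a} \log{\left(s \right)} \, ds = \frac{4}{\left(a + 1\right)^{2}}.$$

Repeating $4$ times in total — each differentiation brings down another $\ln s$ — gives
$$\frac{d^{4}J}{da^{4}} = \int_{0}^{1} - 4 s^{a} \log{\left(s \right)}^{4} \, ds = - \frac{96}{\left(a + 1\right)^{5}},$$
and the integrand here is exactly the target integrand, so $I = - \frac{96}{\left(a + 1\right)^{5}}$.

Setting $a = \frac{2}{5}$:
$$I = - \frac{300000}{16807}.$$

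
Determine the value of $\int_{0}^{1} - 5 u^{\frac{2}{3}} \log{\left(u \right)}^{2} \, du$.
$- \frac{54}{25}$

Begin with the known integral
$$J(a) = \int_{0}^{1} - 5 u^{a} \, du = - \frac{5}{a + 1}.$$

Differentiating under the integral sign brings down a factor of $\ln u$:
$$\frac{dJ}{da} = \int_{0}^{1} - 5 u^{a} \log{\left(u \right)} \, du = \frac{5}{\left(a + 1\right)^{2}}.$$

Repeating twice in total — each differentiation brings down another $\ln u$ — gives
$$\frac{d^{2}J}{da^{2}} = \int_{0}^{1} - 5 u^{a} \log{\left(u \right)}^{2} \, du = - \frac{10}{\left(a + 1\right)^{3}},$$
and the integrand here is exactly the target integrand, so $I = - \frac{10}{\left(a + 1\right)^{3}}$.

Setting $a = \frac{2}{3}$:
$$I = - \frac{54}{25}.$$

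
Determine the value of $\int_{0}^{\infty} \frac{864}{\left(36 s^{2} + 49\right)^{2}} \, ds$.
$\frac{36 \pi}{343}$

Start from the standard arctangent integral
$$J(a) = \int_{0}^{\infty} \frac{2}{3 \left(a^{2} + s^{2}\right)} \, ds = \frac{\pi}{3 a}.$$

Differentiating under the integral sign with respect to $a$,
$$\frac{dJ}{da} = \int_{0}^{\infty} - \frac{4 a}{3 \left(a^{2} + s^{2}\right)^{2}} \, ds = - \frac{\pi}{3 a^{2}},$$
so $\int_{0}^{\infty} \frac{2}{3 \left(a^{2} + s^{2}\right)^{2}} \, ds = \frac{\pi}{6 a^{3}}$.

Setting $a = \frac{7}{6}$:
$$I = \frac{36 \pi}{343}.$$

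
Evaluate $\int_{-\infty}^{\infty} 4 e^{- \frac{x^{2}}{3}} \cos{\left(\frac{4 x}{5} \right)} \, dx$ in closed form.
$\frac{4 \sqrt{3} \sqrt{\pi}}{e^{\frac{12}{25}}}$

Treat the cosine frequency as a parameter and define $I(b) = \int_{-\infty}^{\infty} 4 e^{- \frac{x^{2}}{3}} \cos{\left(b x \right)} \, dx$.

Differentiating under the integral sign,
$$I'(b) = \int_{-\infty}^{\infty} - 4 x e^{- \frac{x^{2}}{3}} \sin{\left(b x \right)} \, dx.$$

Integrate $\int_{-\infty}^{\infty} x \sin(b x)\, e^{- \frac{x^{2}}{3}}\, dx$ by parts with $u = \sin(b x)$ and $dv = x\, e^{- \frac{x^{2}}{3}}\, dx$, giving $v = - \frac{3 e^{- \frac{x^{2}}{3}}}{2}$. The boundary term vanishes and
$$\int_{-\infty}^{\infty} x \sin(b x)\, e^{- \frac{x^{2}}{3}}\, dx = \frac{3 b}{2} \int_{-\infty}^{\infty} \cos(b x)\, e^{- \frac{x^{2}}{3}}\, dx,$$
so $I'(b) = - \frac{3 b}{2}\, I(b)$.

This is a separable first-order ODE; solving with the initial condition $I(0) = \int_{-\infty}^{\infty} 4 e^{- \frac{x^{2}}{3}}\,dx = 4 \sqrt{3} \sqrt{\pi}$ gives
$$I(b) = 4 \sqrt{3} \sqrt{\pi} e^{- \frac{3 b^{2}}{4}}.$$

Setting $b = \frac{4}{5}$:
$$I = \frac{4 \sqrt{3} \sqrt{\pi}}{e^{\frac{12}{25}}}.$$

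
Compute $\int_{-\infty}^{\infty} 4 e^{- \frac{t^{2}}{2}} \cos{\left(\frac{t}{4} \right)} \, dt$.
$\frac{4 \sqrt{2} \sqrt{\pi}}{e^{\frac{1}{32}}}$

Define $I(b) = \int_{-\infty}^{\infty} 4 e^{- \frac{t^{2}}{2}} \cos{\left(b t \right)} \, dt$.

Differentiating under the integral sign,
$$I'(b) = \int_{-\infty}^{\infty} - 4 t e^{- \frac{t^{2}}{2}} \sin{\left(b t \right)} \, dt.$$

Integrate $\int_{-\infty}^{\infty} t \sin(b t)\, e^{- \frac{t^{2}}{2}}\, dt$ by parts with $u = \sin(b t)$ and $dv = t\, e^{- \frac{t^{2}}{2}}\, dt$, giving $v = - e^{- \frac{t^{2}}{2}}$. The boundary term vanishes and
$$\int_{-\infty}^{\infty} t \sin(b t)\, e^{- \frac{t^{2}}{2}}\, dt = b \int_{-\infty}^{\infty} \cos(b t)\, e^{- \frac{t^{2}}{2}}\, dt,$$
so $I'(b) = - b\, I(b)$.

This is a separable first-order ODE; solving with the initial condition $I(0) = \int_{-\infty}^{\infty} 4 e^{- \frac{t^{2}}{2}}\,dt = 4 \sqrt{2} \sqrt{\pi}$ gives
$$I(b) = 4 \sqrt{2} \sqrt{\pi} e^{- \frac{b^{2}}{2}}.$$

Setting $b = \frac{1}{4}$:
$$I = \frac{4 \sqrt{2} \sqrt{\pi}}{e^{\frac{1}{32}}}.$$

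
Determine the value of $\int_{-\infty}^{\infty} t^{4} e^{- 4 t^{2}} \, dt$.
$\frac{3 \sqrt{\pi}}{128}$

Consider the simpler parametrised integral
$$J(a) = \int_{-\infty}^{\infty} e^{- a t^{2}} \, dt = \frac{\sqrt{\pi}}{\sqrt{a}}.$$

Differentiating under the integral sign brings down a factor of $(-t^2)$:
$$\frac{dJ}{da} = \int_{-\infty}^{\infty} - t^{2} e^{- a t^{2}} \, dt = - \frac{\sqrt{\pi}}{2 a^{\frac{3}{2}}}.$$

Repeating twice in total — each differentiation brings down another $(-t^2)$ — gives
$$\frac{d^{2}J}{da^{2}} = \int_{-\infty}^{\infty} t^{4} e^{- a t^{2}} \, dt = \frac{3 \sqrt{\pi}}{4 a^{\frac{5}{2}}},$$
and the integrand here is exactly the target integrand, so $I = \frac{3 \sqrt{\pi}}{4 a^{\frac{5}{2}}}$.

Setting $a = 4$:
$$I = \frac{3 \sqrt{\pi}}{128}.$$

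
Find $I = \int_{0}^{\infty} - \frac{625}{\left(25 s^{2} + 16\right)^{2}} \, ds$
$- \frac{125 \pi}{256}$

Start from the standard arctangent integral
$$J(a) = \int_{0}^{\infty} - \frac{1}{a^{2} + s^{2}} \, ds = - \frac{\pi}{2 a}.$$

Differentiating under the integral sign with respect to $a$,
$$\frac{dJ}{da} = \int_{0}^{\infty} \frac{2 a}{\left(a^{2} + s^{2}\right)^{2}} \, ds = \frac{\pi}{2 a^{2}},$$
so $\int_{0}^{\infty} - \frac{1}{\left(a^{2} + s^{2}\right)^{2}} \, ds = - \frac{\pi}{4 a^{3}}$.

Setting $a = \frac{4}{5}$:
$$I = - \frac{125 \pi}{256}.$$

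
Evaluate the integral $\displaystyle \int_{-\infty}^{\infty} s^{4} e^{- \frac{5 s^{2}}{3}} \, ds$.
$\frac{27 \sqrt{15} \sqrt{\pi}}{500}$

Start from the elementary integral
$$J(a) = \int_{-\infty}^{\infty} e^{- a s^{2}} \, ds = \frac{\sqrt{\pi}}{\sqrt{a}}.$$

Differentiating under the integral sign brings down a factor of $(-s^2)$:
$$\frac{dJ}{da} = \int_{-\infty}^{\infty} - s^{2} e^{- a s^{2}} \, ds = - \frac{\sqrt{\pi}}{2 a^{\frac{3}{2}}}.$$

Repeating twice in total — each differentiation brings down another $(-s^2)$ — gives
$$\frac{d^{2}J}{da^{2}} = \int_{-\infty}^{\infty} s^{4} e^{- a s^{2}} \, ds = \frac{3 \sqrt{\pi}}{4 a^{\frac{5}{2}}},$$
and the integrand here is exactly the target integrand, so $I = \frac{3 \sqrt{\pi}}{4 a^{\frac{5}{2}}}$.

Setting $a = \frac{5}{3}$:
$$I = \frac{27 \sqrt{15} \sqrt{\pi}}{500}.$$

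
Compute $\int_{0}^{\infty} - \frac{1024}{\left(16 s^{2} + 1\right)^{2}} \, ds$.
$- 64 \pi$

Begin with the known result
$$J(a) = \int_{0}^{\infty} - \frac{4}{a^{2} + s^{2}} \, ds = - \frac{2 \pi}{a}.$$

Differentiating under the integral sign with respect to $a$,
$$\frac{dJ}{da} = \int_{0}^{\infty} \frac{8 a}{\left(a^{2} + s^{2}\right)^{2}} \, ds = \frac{2 \pi}{a^{2}},$$
so $\int_{0}^{\infty} - \frac{4}{\left(a^{2} + s^{2}\right)^{2}} \, ds = - \frac{\pi}{a^{3}}$.

Setting $a = \frac{1}{4}$:
$$I = - 64 \pi.$$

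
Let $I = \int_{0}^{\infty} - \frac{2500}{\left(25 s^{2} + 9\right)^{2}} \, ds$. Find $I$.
$- \frac{125 \pi}{27}$

Begin with the known result
$$J(a) = \int_{0}^{\infty} - \frac{4}{a^{2} + s^{2}} \, ds = - \frac{2 \pi}{a}.$$

Differentiating under the integral sign with respect to $a$,
$$\frac{dJ}{da} = \int_{0}^{\infty} \frac{8 a}{\left(a^{2} + s^{2}\right)^{2}} \, ds = \frac{2 \pi}{a^{2}},$$
so $\int_{0}^{\infty} - \frac{4}{\left(a^{2} + s^{2}\right)^{2}} \, ds = - \frac{\pi}{a^{3}}$.

Setting $a = \frac{3}{5}$:
$$I = - \frac{125 \pi}{27}.$$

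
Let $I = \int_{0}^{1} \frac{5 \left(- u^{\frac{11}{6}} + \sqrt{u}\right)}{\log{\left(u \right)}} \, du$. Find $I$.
$\log{\left(\frac{59049}{1419857} \right)}$

Consider the one-parameter family: let $I(a) = \int_{0}^{1} \frac{5 \left(- u^{\frac{11}{6}} + u^{a}\right)}{\log{\left(u \right)}} \, du$.

Since $\dfrac{\partial}{\partial a}\,u^{a} = u^{a} \ln u$, the $\ln u$ in the denominator cancels and
$$\frac{dI}{da} = \int_{0}^{1} 5 u^{a} \, du = 5 \left[\frac{u^{a+1}}{a+1}\right]_0^1 = \frac{5}{a + 1}.$$

Integrating with respect to $a$ gives $I(a) = \log{\left(\frac{7776 \left(a + 1\right)^{5}}{1419857} \right)} + C$.

At $a = \frac{11}{6}$ the integrand is identically $0$, so $I(\frac{11}{6}) = 0$. The closed form gives $0$, hence $C = 0$.

Setting $a = \frac{1}{2}$:
$$I = \log{\left(\frac{59049}{1419857} \right)}.$$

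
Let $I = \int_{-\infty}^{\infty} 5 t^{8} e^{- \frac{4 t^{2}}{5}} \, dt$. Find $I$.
$\frac{328125 \sqrt{5} \sqrt{\pi}}{8192}$

Begin with the known integral
$$J(a) = \int_{-\infty}^{\infty} 5 e^{- a t^{2}} \, dt = \frac{5 \sqrt{\pi}}{\sqrt{a}}.$$

Differentiating under the integral sign brings down a factor of $(-t^2)$:
$$\frac{dJ}{da} = \int_{-\infty}^{\infty} - 5 t^{2} e^{- a t^{2}} \, dt = - \frac{5 \sqrt{\pi}}{2 a^{\frac{3}{2}}}.$$

Repeating $4$ times in total — each differentiation brings down another $(-t^2)$ — gives
$$\frac{d^{4}J}{da^{4}} = \int_{-\infty}^{\infty} 5 t^{8} e^{- a t^{2}} \, dt = \frac{525 \sqrt{\pi}}{16 a^{\frac{9}{2}}},$$
and the integrand here is exactly the target integrand, so $I = \frac{525 \sqrt{\pi}}{16 a^{\frac{9}{2}}}$.

Setting $a = \frac{4}{5}$:
$$I = \frac{328125 \sqrt{5} \sqrt{\pi}}{8192}.$$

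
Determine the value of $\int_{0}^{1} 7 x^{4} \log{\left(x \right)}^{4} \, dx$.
$\frac{168}{3125}$

Start from the elementary integral
$$J(a) = \int_{0}^{1} 7 x^{a} \, dx = \frac{7}{a + 1}.$$

Differentiating under the integral sign brings down a factor of $\ln x$:
$$\frac{dJ}{da} = \int_{0}^{1} 7 x^{a} \log{\left(x \right)} \, dx = - \frac{7}{\left(a + 1\right)^{2}}.$$

Repeating $4$ times in total — each differentiation brings down another $\ln x$ — gives
$$\frac{d^{4}J}{da^{4}} = \int_{0}^{1} 7 x^{a} \log{\left(x \right)}^{4} \, dx = \frac{168}{\left(a + 1\right)^{5}},$$
and the integrand here is exactly the target integrand, so $I = \frac{168}{\left(a + 1\right)^{5}}$.

Setting $a = 4$:
$$I = \frac{168}{3125}.$$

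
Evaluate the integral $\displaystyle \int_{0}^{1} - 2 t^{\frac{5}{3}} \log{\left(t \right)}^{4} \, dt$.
$- \frac{729}{2048}$

Consider the simpler parametrised integral
$$J(a) = \int_{0}^{1} - 2 t^{a} \, dt = - \frac{2}{a + 1}.$$

Differentiating under the integral sign brings down a factor of $\ln t$:
$$\frac{dJ}{da} = \int_{0}^{1} - 2 t^{a} \log{\left(t \right)} \, dt = \frac{2}{\left(a + 1\right)^{2}}.$$

Repeating $4$ times in total — each differentiation brings down another $\ln t$ — gives
$$\frac{d^{4}J}{da^{4}} = \int_{0}^{1} - 2 t^{a} \log{\left(t \right)}^{4} \, dt = - \frac{48}{\left(a + 1\right)^{5}},$$
and the integrand here is exactly the target integrand, so $I = - \frac{48}{\left(a + 1\right)^{5}}$.

Setting $a = \frac{5}{3}$:
$$I = - \frac{729}{2048}.$$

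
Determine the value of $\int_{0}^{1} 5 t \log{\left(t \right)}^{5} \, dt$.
$- \frac{75}{8}$

Start from the elementary integral
$$J(a) = \int_{0}^{1} 5 t^{a} \, dt = \frac{5}{a + 1}.$$

Differentiating under the integral sign brings down a factor of $\ln t$:
$$\frac{dJ}{da} = \int_{0}^{1} 5 t^{a} \log{\left(t \right)} \, dt = - \frac{5}{\left(a + 1\right)^{2}}.$$

Repeating $5$ times in total — each differentiation brings down another $\ln t$ — gives
$$\frac{d^{5}J}{da^{5}} = \int_{0}^{1} 5 t^{a} \log{\left(t \right)}^{5} \, dt = - \frac{600}{\left(a + 1\right)^{6}},$$
and the integrand here is exactly the target integrand, so $I = - \frac{600}{\left(a + 1\right)^{6}}$.

Setting $a = 1$:
$$I = - \frac{75}{8}.$$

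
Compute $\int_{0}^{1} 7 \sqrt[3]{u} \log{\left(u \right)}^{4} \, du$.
$\frac{5103}{128}$

Consider the simpler parametrised integral
$$J(a) = \int_{0}^{1} 7 u^{a} \, du = \frac{7}{a + 1}.$$

Differentiating under the integral sign brings down a factor of $\ln u$:
$$\frac{dJ}{da} = \int_{0}^{1} 7 u^{a} \log{\left(u \right)} \, du = - \frac{7}{\left(a + 1\right)^{2}}.$$

Repeating $4$ times in total — each differentiation brings down another $\ln u$ — gives
$$\frac{d^{4}J}{da^{4}} = \int_{0}^{1} 7 u^{a} \log{\left(u \right)}^{4} \, du = \frac{168}{\left(a + 1\right)^{5}},$$
and the integrand here is exactly the target integrand, so $I = \frac{168}{\left(a + 1\right)^{5}}$.

Setting $a = \frac{1}{3}$:
$$I = \frac{5103}{128}.$$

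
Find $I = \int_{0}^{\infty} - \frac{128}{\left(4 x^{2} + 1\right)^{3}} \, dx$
$- 12 \pi$

Recall the elementary integral
$$J(a) = \int_{0}^{\infty} - \frac{2}{a^{2} + x^{2}} \, dx = - \frac{\pi}{a}.$$

Differentiating under the integral sign with respect to $a$,
$$\frac{dJ}{da} = \int_{0}^{\infty} \frac{4 a}{\left(a^{2} + x^{2}\right)^{2}} \, dx = \frac{\pi}{a^{2}},$$
so $\int_{0}^{\infty} - \frac{2}{\left(a^{2} + x^{2}\right)^{2}} \, dx = - \frac{\pi}{2 a^{3}}$.

Repeating — each differentiation of $1/(x^2+a^2)^j$ produces $-2ja/(x^2+a^2)^{j+1}$ — and dividing through by $-2ja$ at each step yields, after $2$ differentiations in total,
$$\int_{0}^{\infty} - \frac{2}{\left(a^{2} + x^{2}\right)^{3}} \, dx = - \frac{3 \pi}{8 a^{5}}.$$

Setting $a = \frac{1}{2}$:
$$I = - 12 \pi.$$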